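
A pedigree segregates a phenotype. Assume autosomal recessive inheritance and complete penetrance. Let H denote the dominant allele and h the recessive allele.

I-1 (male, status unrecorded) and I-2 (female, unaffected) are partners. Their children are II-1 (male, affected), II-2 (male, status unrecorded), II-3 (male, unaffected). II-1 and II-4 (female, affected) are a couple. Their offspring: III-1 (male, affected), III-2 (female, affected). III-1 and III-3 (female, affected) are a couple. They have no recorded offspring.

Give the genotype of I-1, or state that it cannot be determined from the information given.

cannot be determined

I-1's phenotype is unrecorded, and no parent or child forces a single allele at both positions; consistent genotype assignments exist with I-1 as Hh or hh.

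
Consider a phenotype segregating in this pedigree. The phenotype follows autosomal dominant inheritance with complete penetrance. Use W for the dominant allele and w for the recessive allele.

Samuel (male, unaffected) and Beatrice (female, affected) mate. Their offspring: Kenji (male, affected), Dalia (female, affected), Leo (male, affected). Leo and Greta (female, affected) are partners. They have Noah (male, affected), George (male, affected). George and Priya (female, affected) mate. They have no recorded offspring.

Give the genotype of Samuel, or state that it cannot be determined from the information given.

ww

Samuel is unaffected, so Samuel is ww.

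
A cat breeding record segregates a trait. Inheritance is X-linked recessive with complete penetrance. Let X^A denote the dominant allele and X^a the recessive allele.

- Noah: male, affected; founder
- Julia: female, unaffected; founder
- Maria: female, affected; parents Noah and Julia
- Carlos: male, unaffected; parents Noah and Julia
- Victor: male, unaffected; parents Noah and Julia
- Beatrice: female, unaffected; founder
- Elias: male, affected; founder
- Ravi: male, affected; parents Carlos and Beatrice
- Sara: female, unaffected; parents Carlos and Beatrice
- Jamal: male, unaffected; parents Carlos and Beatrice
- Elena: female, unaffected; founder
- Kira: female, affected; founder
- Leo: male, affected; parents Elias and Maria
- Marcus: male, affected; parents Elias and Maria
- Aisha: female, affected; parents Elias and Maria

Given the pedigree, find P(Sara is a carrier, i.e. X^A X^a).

1/2

Carlos is unaffected, so Carlos is X^A Y.
Beatrice is unaffected so carries A and passed a to Ravi (X^a Y), so Beatrice is X^A X^a.
Their cross gives offspring ratios 1/2 X^A X^A : 1/2 X^A X^a. Conditioning on Sara being unaffected, P(X^A X^a) = 1/2 / 1 = 1/2.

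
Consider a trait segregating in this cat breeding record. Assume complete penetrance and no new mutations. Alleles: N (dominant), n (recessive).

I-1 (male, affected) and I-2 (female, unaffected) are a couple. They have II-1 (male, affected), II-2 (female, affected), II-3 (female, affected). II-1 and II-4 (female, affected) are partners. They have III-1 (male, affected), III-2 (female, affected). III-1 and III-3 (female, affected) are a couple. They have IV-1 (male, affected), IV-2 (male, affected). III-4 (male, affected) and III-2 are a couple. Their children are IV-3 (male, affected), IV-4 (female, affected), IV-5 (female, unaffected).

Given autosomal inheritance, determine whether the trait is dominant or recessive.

dominant

III-4 and III-2 are both affected yet have an unaffected child IV-5. Under a recessive model two affected parents are homozygous and every child would be affected, so the trait cannot be recessive.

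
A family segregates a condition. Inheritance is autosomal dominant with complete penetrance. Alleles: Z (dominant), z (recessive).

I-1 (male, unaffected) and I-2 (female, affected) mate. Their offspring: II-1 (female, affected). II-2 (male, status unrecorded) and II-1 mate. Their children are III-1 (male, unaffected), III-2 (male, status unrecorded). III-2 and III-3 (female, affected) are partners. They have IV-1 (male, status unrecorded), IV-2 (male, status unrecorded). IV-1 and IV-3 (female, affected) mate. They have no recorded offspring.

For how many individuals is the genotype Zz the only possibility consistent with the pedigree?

Obligate heterozygotes: II-1 is affected so carries Z and received z from I-1 (zz), so II-1 is Zz.
Every other individual is either homozygous by phenotype or has at least one consistent homozygous assignment, so the count is 1.

1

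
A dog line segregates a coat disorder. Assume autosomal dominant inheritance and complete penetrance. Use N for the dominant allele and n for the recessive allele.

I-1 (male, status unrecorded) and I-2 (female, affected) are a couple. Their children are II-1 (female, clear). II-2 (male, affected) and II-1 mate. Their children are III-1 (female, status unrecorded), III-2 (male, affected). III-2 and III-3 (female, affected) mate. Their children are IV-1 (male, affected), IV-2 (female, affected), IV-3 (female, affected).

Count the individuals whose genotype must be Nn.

Obligate heterozygotes: I-2 is affected so carries N and passed n to II-1 (nn), so I-2 is Nn; III-2 is affected so carries N and received n from II-1 (nn), so III-2 is Nn.
Every other individual is either homozygous by phenotype or has at least one consistent homozygous assignment, so the count is 2.

2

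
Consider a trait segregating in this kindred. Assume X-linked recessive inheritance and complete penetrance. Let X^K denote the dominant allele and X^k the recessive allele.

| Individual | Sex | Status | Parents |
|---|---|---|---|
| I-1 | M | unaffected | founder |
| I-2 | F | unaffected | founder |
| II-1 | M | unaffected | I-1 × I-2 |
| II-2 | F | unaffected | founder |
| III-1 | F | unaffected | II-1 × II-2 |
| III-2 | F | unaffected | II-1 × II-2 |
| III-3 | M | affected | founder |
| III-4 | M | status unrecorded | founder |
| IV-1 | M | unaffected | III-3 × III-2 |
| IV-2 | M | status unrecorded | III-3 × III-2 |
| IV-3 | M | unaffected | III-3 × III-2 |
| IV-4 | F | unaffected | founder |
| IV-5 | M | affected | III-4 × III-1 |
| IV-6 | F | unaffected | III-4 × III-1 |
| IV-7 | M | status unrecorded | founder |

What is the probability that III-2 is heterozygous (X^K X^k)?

II-1 is unaffected, so II-1 is X^K Y.
II-2 is unaffected so carries K and passed k to III-1 (X^K X^k, whose K came from II-1), so II-2 is X^K X^k.
Their cross gives offspring ratios 1/2 X^K X^K : 1/2 X^K X^k. Conditioning on III-2 being unaffected, P(X^K X^k) = 1/2 / 1 = 1/2 before taking III-2's own offspring into account.
III-3 is affected, so III-3 is X^k Y.
Now use III-2's offspring. Probability of each recorded status — unaffected son IV-1: 1/2 if III-2 is X^K X^k, 1 if X^K X^K; unaffected son IV-3: 1/2 if III-2 is X^K X^k, 1 if X^K X^K. (IV-2: equally likely either way, so uninformative.)
Bayes: P(X^K X^k) = 1/2·1/4 / (1/2·1/4 + 1/2·1) = 1/5.

1/5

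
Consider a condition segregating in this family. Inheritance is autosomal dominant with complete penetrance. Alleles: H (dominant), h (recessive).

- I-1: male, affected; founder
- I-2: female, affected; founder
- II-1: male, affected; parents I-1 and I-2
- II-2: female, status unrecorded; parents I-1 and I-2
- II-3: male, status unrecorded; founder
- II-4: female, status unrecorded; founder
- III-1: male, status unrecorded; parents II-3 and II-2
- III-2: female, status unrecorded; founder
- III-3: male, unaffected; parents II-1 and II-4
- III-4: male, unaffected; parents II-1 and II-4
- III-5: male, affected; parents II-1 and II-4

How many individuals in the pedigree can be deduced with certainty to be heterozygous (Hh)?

1

Obligate heterozygotes: II-1 is affected so carries H and passed h to III-3 (hh), so II-1 is Hh.
Every other individual is either homozygous by phenotype or has at least one consistent homozygous assignment, so the count is 1.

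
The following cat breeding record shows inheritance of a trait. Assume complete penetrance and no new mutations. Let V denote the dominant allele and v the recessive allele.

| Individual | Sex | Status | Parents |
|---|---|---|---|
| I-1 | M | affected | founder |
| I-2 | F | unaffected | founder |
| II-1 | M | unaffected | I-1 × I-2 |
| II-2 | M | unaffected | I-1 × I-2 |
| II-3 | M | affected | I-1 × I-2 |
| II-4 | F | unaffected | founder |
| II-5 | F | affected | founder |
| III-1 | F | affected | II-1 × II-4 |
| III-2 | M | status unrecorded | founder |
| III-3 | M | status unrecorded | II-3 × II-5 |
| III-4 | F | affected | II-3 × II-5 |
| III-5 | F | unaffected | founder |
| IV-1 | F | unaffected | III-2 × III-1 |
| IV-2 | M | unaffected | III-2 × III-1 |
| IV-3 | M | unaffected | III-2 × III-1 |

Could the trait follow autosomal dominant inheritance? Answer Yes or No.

Under autosomal dominant, III-1 (affected, female) cannot arise from II-1 (unaffected) × II-4 (unaffected).

No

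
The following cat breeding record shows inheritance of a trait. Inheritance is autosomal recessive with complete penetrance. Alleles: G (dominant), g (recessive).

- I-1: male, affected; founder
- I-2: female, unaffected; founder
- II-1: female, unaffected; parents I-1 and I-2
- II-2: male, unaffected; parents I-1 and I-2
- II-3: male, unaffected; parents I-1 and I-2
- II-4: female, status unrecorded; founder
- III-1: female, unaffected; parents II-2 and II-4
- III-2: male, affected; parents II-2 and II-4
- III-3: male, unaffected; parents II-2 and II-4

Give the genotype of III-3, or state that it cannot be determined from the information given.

III-3's phenotype allows GG or Gg, and no parent or child forces a single allele at both positions; consistent genotype assignments exist with III-3 as GG or Gg.

cannot be determined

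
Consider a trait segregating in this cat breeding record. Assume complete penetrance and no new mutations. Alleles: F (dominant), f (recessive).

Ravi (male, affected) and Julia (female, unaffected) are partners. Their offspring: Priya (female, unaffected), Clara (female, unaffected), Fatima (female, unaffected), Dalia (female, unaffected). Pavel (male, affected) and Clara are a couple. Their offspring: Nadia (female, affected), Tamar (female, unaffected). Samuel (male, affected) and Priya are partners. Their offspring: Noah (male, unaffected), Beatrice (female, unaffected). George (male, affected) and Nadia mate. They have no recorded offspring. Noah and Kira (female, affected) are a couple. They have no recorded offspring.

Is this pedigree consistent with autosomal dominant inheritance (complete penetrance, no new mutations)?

A consistent assignment under autosomal dominant exists: Ravi Ff, Julia ff, Priya ff, Clara ff, Fatima ff, Dalia ff, Pavel Ff, Samuel Ff, Nadia Ff, Tamar ff, George FF, Noah ff, Beatrice ff, Kira FF.
In this assignment every recorded phenotype matches its genotype and every non-founder's genotype is obtainable from its parents' genotypes, so the pedigree is consistent.

Yes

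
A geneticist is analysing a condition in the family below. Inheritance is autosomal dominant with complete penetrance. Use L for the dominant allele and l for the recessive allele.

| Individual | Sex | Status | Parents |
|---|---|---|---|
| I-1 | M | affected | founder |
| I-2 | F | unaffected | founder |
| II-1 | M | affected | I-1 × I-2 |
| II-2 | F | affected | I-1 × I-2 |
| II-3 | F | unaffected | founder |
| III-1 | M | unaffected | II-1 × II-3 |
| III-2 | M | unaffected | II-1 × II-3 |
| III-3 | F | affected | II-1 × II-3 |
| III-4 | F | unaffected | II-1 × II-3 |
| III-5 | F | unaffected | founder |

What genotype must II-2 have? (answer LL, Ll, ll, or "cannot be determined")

Ll

From phenotype alone, II-2 is LL or Ll.
II-2 is affected so carries L and received l from I-2 (ll), so II-2 is Ll.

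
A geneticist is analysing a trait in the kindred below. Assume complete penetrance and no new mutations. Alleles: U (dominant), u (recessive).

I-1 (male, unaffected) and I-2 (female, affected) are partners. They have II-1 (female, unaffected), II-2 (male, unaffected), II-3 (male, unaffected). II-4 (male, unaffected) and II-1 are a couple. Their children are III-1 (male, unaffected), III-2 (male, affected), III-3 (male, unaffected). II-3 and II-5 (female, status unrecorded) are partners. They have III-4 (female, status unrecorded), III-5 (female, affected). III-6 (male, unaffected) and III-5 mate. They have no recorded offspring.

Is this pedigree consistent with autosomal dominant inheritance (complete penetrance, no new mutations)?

No

Under autosomal dominant, III-2 (affected, male) cannot arise from II-4 (unaffected) × II-1 (unaffected).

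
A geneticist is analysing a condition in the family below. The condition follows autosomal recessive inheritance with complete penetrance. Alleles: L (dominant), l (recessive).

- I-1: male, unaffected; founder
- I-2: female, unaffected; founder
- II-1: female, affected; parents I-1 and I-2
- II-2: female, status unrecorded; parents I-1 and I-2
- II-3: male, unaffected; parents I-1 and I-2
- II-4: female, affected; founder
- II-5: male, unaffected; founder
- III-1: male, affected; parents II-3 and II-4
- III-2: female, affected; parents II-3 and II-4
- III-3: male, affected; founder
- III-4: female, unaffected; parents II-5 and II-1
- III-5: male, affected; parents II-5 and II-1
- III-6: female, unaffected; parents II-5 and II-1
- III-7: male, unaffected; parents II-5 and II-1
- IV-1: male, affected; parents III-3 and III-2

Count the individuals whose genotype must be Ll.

7

Obligate heterozygotes: I-1 is unaffected so carries L and passed l to II-1 (ll), so I-1 is Ll; I-2 is unaffected so carries L and passed l to II-1 (ll), so I-2 is Ll; II-3 is unaffected so carries L and passed l to III-1 (ll), so II-3 is Ll; II-5 is unaffected so carries L and passed l to III-5 (ll), so II-5 is Ll; III-4 is unaffected so carries L and received l from II-1 (ll), so III-4 is Ll; III-6 is unaffected so carries L and received l from II-1 (ll), so III-6 is Ll; III-7 is unaffected so carries L and received l from II-1 (ll), so III-7 is Ll.
Every other individual is either homozygous by phenotype or has at least one consistent homozygous assignment, so the count is 7.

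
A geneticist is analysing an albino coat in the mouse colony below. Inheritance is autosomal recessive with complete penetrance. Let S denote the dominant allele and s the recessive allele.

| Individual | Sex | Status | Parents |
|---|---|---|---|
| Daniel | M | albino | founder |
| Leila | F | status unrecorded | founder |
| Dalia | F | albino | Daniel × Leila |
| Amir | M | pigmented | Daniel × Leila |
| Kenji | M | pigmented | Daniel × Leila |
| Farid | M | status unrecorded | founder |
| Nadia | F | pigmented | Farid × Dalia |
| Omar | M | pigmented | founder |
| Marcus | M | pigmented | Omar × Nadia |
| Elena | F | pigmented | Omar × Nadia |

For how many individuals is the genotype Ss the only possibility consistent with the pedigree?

4

Obligate heterozygotes: Leila passed S to Amir (Ss, whose s came from Daniel) and passed s to Dalia (ss), so Leila is Ss; Amir is pigmented so carries S and received s from Daniel (ss), so Amir is Ss; Kenji is pigmented so carries S and received s from Daniel (ss), so Kenji is Ss; Nadia is pigmented so carries S and received s from Dalia (ss), so Nadia is Ss.
Every other individual is either homozygous by phenotype or has at least one consistent homozygous assignment, so the count is 4.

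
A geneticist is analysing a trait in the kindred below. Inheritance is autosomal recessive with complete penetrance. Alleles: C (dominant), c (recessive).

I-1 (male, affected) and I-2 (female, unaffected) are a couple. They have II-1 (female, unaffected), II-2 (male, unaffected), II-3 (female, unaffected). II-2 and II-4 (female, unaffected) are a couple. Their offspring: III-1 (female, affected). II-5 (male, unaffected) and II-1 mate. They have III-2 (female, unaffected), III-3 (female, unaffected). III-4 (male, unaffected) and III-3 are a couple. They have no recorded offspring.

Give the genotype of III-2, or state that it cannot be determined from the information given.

III-2's phenotype allows CC or Cc, and no parent or child forces a single allele at both positions; consistent genotype assignments exist with III-2 as CC or Cc.

cannot be determined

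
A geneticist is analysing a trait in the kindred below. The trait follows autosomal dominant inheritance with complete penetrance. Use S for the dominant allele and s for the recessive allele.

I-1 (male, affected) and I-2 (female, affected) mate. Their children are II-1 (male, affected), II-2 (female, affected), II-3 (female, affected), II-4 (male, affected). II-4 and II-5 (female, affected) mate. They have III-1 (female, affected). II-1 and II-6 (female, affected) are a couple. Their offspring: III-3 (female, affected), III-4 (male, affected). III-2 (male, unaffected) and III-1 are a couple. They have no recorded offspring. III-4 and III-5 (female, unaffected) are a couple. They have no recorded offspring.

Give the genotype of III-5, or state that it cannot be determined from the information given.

ss

III-5 is unaffected, so III-5 is ss.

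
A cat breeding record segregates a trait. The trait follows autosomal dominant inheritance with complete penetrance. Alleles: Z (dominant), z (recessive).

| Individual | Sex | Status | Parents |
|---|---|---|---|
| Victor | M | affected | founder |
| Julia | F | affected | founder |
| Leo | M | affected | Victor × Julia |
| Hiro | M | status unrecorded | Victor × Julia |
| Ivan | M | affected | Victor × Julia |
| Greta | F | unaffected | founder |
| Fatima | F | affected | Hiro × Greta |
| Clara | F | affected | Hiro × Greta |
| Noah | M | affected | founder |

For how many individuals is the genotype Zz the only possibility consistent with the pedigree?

2

Obligate heterozygotes: Fatima is affected so carries Z and received z from Greta (zz), so Fatima is Zz; Clara is affected so carries Z and received z from Greta (zz), so Clara is Zz.
Every other individual is either homozygous by phenotype or has at least one consistent homozygous assignment, so the count is 2.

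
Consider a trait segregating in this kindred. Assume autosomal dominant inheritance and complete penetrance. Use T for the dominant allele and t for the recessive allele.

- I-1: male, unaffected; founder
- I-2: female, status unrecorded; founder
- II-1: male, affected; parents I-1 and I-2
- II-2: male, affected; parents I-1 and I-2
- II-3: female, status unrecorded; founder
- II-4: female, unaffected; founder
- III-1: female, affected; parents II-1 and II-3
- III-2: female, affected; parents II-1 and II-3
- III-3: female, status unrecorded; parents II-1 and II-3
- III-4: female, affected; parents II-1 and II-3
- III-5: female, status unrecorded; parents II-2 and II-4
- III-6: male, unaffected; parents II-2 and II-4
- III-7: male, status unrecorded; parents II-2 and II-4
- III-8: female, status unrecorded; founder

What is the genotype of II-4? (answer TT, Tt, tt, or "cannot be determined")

tt

II-4 is unaffected, so II-4 is tt.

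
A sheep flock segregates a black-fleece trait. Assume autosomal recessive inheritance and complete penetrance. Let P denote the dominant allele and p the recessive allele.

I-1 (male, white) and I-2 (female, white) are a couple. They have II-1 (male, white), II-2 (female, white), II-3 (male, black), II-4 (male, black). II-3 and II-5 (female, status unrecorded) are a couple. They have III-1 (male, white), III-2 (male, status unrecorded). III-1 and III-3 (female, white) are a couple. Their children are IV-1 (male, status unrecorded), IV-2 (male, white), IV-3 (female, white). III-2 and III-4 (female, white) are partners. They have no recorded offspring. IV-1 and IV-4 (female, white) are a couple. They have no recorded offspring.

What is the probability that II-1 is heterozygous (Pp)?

I-1 is white so carries P and passed p to II-3 (pp), so I-1 is Pp.
I-2 is white so carries P and passed p to II-3 (pp), so I-2 is Pp.
Their cross gives offspring ratios 1/4 PP : 1/2 Pp : 1/4 pp. Conditioning on II-1 being white, P(Pp) = 1/2 / 3/4 = 2/3.

2/3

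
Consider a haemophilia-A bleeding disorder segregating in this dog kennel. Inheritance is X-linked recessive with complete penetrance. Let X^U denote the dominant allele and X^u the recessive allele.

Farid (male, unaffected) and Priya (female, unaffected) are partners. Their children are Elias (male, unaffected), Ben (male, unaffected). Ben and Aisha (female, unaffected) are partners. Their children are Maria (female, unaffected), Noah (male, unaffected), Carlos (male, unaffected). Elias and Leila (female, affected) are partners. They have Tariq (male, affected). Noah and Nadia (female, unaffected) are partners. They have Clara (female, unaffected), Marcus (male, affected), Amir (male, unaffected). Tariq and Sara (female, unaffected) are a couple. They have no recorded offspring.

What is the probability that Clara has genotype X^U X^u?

Noah is unaffected, so Noah is X^U Y.
Nadia is unaffected so carries U and passed u to Marcus (X^u Y), so Nadia is X^U X^u.
Their cross gives offspring ratios 1/2 X^U X^U : 1/2 X^U X^u. Conditioning on Clara being unaffected, P(X^U X^u) = 1/2 / 1 = 1/2.

1/2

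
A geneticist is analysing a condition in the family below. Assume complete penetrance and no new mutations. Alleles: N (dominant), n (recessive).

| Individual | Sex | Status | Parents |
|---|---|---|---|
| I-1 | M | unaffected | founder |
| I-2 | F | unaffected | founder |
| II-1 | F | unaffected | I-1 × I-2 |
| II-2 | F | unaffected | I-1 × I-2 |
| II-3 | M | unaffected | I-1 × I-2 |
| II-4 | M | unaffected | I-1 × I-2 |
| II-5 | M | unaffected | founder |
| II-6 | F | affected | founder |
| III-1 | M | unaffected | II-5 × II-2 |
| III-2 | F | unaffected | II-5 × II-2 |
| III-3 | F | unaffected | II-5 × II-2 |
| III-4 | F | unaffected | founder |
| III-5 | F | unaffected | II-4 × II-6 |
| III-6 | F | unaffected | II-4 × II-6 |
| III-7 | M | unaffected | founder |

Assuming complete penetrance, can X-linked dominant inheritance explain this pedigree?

Yes

A consistent assignment under X-linked dominant exists: I-1 X^n Y, I-2 X^n X^n, II-1 X^n X^n, II-2 X^n X^n, II-3 X^n Y, II-4 X^n Y, II-5 X^n Y, II-6 X^N X^n, III-1 X^n Y, III-2 X^n X^n, III-3 X^n X^n, III-4 X^n X^n, III-5 X^n X^n, III-6 X^n X^n, III-7 X^n Y.
In this assignment every recorded phenotype matches its genotype and every non-founder's genotype is obtainable from its parents' genotypes, so the pedigree is consistent.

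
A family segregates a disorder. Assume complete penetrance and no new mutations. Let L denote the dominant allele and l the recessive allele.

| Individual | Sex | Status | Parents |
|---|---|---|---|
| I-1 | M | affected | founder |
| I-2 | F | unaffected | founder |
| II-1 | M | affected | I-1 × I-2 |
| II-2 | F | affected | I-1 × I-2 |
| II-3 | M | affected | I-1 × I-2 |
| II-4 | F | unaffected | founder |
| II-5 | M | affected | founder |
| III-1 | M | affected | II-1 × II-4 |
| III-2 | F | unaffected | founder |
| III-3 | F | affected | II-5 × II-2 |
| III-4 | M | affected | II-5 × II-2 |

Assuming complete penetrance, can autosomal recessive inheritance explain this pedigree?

Yes

A consistent assignment under autosomal recessive exists: I-1 ll, I-2 Ll, II-1 ll, II-2 ll, II-3 ll, II-4 Ll, II-5 ll, III-1 ll, III-2 LL, III-3 ll, III-4 ll.
In this assignment every recorded phenotype matches its genotype and every non-founder's genotype is obtainable from its parents' genotypes, so the pedigree is consistent.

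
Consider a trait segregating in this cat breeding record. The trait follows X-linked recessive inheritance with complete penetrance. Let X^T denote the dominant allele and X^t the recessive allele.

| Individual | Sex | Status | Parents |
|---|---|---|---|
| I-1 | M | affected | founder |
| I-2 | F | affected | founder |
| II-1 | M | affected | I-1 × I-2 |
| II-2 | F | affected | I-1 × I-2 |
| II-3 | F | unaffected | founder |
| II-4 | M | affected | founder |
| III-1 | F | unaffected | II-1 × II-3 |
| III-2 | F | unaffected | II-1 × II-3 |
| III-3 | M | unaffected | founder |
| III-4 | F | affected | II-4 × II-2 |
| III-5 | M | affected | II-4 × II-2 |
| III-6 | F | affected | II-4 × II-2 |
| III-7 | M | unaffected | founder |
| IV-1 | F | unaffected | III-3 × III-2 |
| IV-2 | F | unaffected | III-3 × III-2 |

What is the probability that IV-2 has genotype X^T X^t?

III-3 is unaffected, so III-3 is X^T Y.
III-2 is unaffected so carries T and received t from II-1 (X^t Y), so III-2 is X^T X^t.
Their cross gives offspring ratios 1/2 X^T X^T : 1/2 X^T X^t. Conditioning on IV-2 being unaffected, P(X^T X^t) = 1/2 / 1 = 1/2.

1/2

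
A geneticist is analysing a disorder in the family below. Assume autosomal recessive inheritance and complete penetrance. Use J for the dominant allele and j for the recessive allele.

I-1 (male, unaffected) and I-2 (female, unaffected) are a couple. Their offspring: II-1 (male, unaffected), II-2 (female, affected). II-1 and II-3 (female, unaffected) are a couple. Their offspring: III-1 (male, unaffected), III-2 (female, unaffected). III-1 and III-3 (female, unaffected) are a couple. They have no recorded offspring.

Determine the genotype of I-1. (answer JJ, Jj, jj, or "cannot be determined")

Jj

From phenotype alone, I-1 is JJ or Jj.
I-1 is unaffected so carries J and passed j to II-2 (jj), so I-1 is Jj.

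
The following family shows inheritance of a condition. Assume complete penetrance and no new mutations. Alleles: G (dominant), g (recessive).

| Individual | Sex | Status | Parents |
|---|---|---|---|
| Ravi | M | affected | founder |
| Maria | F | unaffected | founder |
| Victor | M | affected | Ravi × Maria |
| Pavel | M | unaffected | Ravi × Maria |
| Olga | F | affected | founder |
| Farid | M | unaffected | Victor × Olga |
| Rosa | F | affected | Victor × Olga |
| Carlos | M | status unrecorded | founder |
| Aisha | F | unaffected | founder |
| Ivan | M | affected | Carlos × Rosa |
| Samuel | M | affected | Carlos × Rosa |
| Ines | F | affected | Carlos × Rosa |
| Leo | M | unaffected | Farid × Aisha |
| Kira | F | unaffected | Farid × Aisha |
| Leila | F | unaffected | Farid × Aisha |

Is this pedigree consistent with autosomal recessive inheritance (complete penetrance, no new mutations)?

Under autosomal recessive, Farid (unaffected, male) cannot arise from Victor (affected) × Olga (affected).

No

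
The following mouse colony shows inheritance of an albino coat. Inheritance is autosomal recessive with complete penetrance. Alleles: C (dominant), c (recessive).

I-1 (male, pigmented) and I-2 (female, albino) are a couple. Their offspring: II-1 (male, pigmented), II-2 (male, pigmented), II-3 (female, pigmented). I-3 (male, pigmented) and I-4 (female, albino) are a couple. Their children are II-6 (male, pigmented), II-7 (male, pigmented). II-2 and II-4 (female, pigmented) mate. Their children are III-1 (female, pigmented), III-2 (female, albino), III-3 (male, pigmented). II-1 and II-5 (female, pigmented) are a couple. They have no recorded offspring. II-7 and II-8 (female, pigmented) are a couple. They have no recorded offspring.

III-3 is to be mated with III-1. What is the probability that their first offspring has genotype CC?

II-2 is pigmented so carries C and received c from I-2 (cc), so II-2 is Cc.
II-4 is pigmented so carries C and passed c to III-2 (cc), so II-4 is Cc.
III-3 is a pigmented offspring of II-2 (Cc) × II-4 (Cc), whose cross gives 1/4 CC : 1/2 Cc : 1/4 cc; conditioning on being pigmented, III-3 is CC with probability 1/3, Cc with probability 2/3.
III-1 is a pigmented offspring of II-2 (Cc) × II-4 (Cc), whose cross gives 1/4 CC : 1/2 Cc : 1/4 cc; conditioning on being pigmented, III-1 is CC with probability 1/3, Cc with probability 2/3.
Summing over parental genotype combinations, P(offspring has genotype CC) = 1/9·1 + 2/9·1/2 + 2/9·1/2 + 4/9·1/4 = 4/9.

4/9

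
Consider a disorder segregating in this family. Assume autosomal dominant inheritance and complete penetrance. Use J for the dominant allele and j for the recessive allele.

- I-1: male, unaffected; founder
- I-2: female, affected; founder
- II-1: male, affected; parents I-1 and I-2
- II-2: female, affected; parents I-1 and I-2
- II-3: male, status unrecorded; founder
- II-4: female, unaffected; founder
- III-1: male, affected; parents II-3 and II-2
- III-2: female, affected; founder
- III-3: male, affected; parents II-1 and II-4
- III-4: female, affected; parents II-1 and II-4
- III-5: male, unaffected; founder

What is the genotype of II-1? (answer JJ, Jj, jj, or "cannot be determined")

Jj

From phenotype alone, II-1 is JJ or Jj.
II-1 is affected so carries J and received j from I-1 (jj), so II-1 is Jj.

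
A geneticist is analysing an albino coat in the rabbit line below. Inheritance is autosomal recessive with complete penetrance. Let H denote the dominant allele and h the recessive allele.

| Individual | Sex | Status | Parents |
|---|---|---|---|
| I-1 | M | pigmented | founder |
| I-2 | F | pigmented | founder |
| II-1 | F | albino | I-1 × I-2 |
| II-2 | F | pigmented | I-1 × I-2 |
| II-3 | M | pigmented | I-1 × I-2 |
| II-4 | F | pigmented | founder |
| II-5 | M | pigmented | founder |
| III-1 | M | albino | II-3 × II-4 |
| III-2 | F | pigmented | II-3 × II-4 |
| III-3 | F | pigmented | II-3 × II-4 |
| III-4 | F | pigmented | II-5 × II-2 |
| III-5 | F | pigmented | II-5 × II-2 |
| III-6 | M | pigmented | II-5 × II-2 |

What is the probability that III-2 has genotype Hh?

2/3

II-3 is pigmented so carries H and passed h to III-1 (hh), so II-3 is Hh.
II-4 is pigmented so carries H and passed h to III-1 (hh), so II-4 is Hh.
Their cross gives offspring ratios 1/4 HH : 1/2 Hh : 1/4 hh. Conditioning on III-2 being pigmented, P(Hh) = 1/2 / 3/4 = 2/3.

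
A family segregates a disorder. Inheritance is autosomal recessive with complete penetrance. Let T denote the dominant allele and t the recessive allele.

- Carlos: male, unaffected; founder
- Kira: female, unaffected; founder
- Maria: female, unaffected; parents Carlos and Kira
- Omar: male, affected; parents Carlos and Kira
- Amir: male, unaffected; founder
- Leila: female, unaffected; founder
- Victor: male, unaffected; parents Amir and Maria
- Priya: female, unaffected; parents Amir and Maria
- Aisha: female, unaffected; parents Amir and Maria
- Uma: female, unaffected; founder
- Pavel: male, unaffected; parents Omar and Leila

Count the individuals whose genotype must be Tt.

Obligate heterozygotes: Carlos is unaffected so carries T and passed t to Omar (tt), so Carlos is Tt; Kira is unaffected so carries T and passed t to Omar (tt), so Kira is Tt; Pavel is unaffected so carries T and received t from Omar (tt), so Pavel is Tt.
Every other individual is either homozygous by phenotype or has at least one consistent homozygous assignment, so the count is 3.

3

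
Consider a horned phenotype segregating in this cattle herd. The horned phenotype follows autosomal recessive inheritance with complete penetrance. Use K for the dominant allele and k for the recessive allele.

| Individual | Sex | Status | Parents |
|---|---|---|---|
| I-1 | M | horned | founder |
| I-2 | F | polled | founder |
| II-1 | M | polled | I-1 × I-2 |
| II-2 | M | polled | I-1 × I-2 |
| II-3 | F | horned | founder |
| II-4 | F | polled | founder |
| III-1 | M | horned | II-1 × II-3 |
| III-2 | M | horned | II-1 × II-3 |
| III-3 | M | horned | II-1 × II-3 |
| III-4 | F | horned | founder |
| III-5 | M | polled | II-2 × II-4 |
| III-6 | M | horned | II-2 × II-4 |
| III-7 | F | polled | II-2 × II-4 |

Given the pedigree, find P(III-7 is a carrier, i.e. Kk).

2/3

II-2 is polled so carries K and received k from I-1 (kk), so II-2 is Kk.
II-4 is polled so carries K and passed k to III-6 (kk), so II-4 is Kk.
Their cross gives offspring ratios 1/4 KK : 1/2 Kk : 1/4 kk. Conditioning on III-7 being polled, P(Kk) = 1/2 / 3/4 = 2/3.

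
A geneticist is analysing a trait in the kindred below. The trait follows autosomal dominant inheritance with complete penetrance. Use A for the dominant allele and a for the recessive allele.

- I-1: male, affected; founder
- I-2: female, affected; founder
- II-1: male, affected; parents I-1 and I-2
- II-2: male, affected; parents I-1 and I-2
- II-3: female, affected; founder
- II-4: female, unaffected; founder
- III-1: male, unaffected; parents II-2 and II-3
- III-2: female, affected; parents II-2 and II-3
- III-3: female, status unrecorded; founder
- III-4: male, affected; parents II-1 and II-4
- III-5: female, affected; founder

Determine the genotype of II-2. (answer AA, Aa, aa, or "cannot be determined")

Aa

From phenotype alone, II-2 is AA or Aa.
II-2 is affected so carries A and passed a to III-1 (aa), so II-2 is Aa.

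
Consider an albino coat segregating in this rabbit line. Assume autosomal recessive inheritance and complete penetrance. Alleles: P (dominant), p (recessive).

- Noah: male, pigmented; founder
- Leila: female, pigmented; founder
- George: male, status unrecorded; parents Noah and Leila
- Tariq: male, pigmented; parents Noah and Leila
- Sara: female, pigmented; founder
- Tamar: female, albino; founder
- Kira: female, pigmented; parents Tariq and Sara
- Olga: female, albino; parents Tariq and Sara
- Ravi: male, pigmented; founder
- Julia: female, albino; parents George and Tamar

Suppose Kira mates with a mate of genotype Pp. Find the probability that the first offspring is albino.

1/6

Tariq is pigmented so carries P and passed p to Olga (pp), so Tariq is Pp.
Sara is pigmented so carries P and passed p to Olga (pp), so Sara is Pp.
Kira is a pigmented offspring of Tariq (Pp) × Sara (Pp), whose cross gives 1/4 PP : 1/2 Pp : 1/4 pp; conditioning on being pigmented, Kira is PP with probability 1/3, Pp with probability 2/3.
Summing over parental genotype combinations, P(offspring is albino) = 2/3·1/4 = 1/6.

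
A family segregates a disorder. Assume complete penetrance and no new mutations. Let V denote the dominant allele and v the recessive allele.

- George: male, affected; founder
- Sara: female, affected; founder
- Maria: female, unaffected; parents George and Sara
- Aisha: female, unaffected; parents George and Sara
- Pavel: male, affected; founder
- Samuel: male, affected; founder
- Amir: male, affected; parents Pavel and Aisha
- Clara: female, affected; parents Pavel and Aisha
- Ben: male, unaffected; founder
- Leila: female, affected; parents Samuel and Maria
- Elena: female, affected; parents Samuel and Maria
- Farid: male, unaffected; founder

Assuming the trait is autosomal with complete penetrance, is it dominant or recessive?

George and Sara are both affected yet have an unaffected child Maria. Under a recessive model two affected parents are homozygous and every child would be affected, so the trait cannot be recessive.

dominant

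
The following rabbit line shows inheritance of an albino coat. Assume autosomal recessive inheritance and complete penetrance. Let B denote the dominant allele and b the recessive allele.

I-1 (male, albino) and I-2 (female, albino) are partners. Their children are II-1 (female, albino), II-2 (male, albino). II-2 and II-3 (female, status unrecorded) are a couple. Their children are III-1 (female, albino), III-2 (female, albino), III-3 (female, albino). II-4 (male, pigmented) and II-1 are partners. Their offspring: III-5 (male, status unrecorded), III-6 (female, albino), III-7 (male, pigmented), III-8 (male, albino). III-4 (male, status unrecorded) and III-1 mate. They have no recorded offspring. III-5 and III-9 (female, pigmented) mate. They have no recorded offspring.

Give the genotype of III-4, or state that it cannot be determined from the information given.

III-4's phenotype is unrecorded, and no parent or child forces a single allele at both positions; consistent genotype assignments exist with III-4 as BB or Bb or bb.

cannot be determined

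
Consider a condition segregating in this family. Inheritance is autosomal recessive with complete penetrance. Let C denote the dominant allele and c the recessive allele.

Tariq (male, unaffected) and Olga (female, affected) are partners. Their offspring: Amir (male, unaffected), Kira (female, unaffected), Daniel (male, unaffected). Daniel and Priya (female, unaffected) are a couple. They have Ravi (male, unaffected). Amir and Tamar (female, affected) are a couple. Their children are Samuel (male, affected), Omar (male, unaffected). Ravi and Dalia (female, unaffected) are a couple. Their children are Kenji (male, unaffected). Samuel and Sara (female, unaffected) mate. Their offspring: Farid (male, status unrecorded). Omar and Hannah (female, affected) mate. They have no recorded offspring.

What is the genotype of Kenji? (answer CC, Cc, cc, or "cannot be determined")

Kenji's phenotype allows CC or Cc, and no parent or child forces a single allele at both positions; consistent genotype assignments exist with Kenji as CC or Cc.

cannot be determined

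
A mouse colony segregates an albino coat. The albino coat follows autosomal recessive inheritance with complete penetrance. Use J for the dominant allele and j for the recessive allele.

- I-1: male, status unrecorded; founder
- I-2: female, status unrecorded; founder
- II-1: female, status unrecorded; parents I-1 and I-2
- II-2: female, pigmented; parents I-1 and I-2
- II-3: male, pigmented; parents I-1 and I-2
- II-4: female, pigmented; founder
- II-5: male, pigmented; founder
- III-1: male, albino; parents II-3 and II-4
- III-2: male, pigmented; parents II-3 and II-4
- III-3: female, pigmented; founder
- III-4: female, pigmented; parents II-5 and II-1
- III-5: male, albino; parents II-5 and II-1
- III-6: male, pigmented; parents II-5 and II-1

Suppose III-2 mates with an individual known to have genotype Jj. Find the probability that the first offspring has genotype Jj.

1/2

II-3 is pigmented so carries J and passed j to III-1 (jj), so II-3 is Jj.
II-4 is pigmented so carries J and passed j to III-1 (jj), so II-4 is Jj.
III-2 is a pigmented offspring of II-3 (Jj) × II-4 (Jj), whose cross gives 1/4 JJ : 1/2 Jj : 1/4 jj; conditioning on being pigmented, III-2 is JJ with probability 1/3, Jj with probability 2/3.
Summing over parental genotype combinations, P(offspring has genotype Jj) = 1/3·1/2 + 2/3·1/2 = 1/2.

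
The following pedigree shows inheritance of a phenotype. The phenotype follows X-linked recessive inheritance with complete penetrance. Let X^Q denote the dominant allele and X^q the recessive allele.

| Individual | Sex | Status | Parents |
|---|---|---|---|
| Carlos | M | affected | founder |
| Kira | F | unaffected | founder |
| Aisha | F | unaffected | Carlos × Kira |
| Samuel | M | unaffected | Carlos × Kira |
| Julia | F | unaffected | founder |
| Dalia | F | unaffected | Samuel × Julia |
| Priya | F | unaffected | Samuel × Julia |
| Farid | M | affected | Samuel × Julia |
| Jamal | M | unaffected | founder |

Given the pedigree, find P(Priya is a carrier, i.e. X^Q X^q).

Samuel is unaffected, so Samuel is X^Q Y.
Julia is unaffected so carries Q and passed q to Farid (X^q Y), so Julia is X^Q X^q.
Their cross gives offspring ratios 1/2 X^Q X^Q : 1/2 X^Q X^q. Conditioning on Priya being unaffected, P(X^Q X^q) = 1/2 / 1 = 1/2.

1/2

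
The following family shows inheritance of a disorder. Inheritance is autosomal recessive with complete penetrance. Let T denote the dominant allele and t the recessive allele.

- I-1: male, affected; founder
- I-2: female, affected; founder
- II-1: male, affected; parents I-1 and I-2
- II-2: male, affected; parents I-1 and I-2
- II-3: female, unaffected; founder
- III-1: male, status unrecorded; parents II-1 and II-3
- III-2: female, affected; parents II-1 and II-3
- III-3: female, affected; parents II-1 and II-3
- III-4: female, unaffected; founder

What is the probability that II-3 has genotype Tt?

1

II-3 is unaffected so carries T and passed t to III-2 (tt), so II-3 is Tt, giving P(Tt) = 1.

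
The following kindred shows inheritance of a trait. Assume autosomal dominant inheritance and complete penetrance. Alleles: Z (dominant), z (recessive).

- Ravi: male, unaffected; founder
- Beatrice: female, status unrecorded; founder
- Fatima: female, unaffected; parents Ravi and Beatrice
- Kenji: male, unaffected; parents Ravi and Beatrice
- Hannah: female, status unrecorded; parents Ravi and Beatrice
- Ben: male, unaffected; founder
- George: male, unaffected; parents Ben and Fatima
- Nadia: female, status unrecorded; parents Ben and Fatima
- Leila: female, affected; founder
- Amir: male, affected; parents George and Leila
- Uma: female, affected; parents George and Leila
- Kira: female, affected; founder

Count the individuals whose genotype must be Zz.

2

Obligate heterozygotes: Amir is affected so carries Z and received z from George (zz), so Amir is Zz; Uma is affected so carries Z and received z from George (zz), so Uma is Zz.
Every other individual is either homozygous by phenotype or has at least one consistent homozygous assignment, so the count is 2.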